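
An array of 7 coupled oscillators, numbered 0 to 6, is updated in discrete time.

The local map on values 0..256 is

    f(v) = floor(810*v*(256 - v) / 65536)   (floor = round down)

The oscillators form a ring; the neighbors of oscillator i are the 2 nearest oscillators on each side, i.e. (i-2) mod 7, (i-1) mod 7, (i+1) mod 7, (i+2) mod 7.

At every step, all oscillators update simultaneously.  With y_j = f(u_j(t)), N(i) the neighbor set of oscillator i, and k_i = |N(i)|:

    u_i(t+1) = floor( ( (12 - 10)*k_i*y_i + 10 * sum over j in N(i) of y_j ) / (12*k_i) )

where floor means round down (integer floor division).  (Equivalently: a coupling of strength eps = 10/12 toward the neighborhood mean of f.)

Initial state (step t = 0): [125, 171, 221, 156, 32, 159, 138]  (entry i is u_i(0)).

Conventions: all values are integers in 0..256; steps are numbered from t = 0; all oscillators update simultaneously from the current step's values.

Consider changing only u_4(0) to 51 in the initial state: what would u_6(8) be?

Simulating step by step:
t=0: [125, 171, 221, 156, 51, 159, 138]
t=1: [172, 173, 162, 155, 162, 182, 179]
t=2: [175, 181, 184, 181, 180, 179, 176]
t=3: [169, 169, 168, 167, 168, 171, 170]
t=4: [180, 181, 181, 181, 181, 181, 180]
t=5: [167, 167, 167, 167, 167, 167, 167]
t=6: [183, 183, 183, 183, 183, 183, 183]
t=7: [165, 165, 165, 165, 165, 165, 165]
t=8: [185, 185, 185, 185, 185, 185, 185]

Answer: u_6(8) = 185
Key observation: This trace re-runs the system from the modified initial state.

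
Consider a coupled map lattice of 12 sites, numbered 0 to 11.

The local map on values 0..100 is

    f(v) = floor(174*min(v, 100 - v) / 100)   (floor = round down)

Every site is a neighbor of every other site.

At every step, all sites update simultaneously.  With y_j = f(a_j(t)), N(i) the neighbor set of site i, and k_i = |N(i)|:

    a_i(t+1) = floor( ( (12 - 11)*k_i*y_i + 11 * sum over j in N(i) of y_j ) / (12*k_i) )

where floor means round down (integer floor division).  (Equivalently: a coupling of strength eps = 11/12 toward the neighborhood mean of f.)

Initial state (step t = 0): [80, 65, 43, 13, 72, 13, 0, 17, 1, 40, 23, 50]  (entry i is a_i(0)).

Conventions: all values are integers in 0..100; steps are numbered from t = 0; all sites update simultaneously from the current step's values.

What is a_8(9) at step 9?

Answer: a_8(9) = 78

Derivation:
t=0: [80, 65, 43, 13, 72, 13, 0, 17, 1, 40, 23, 50]
t=1: [40, 40, 40, 40, 40, 40, 40, 40, 40, 40, 40, 40]
t=2: [69, 69, 69, 69, 69, 69, 69, 69, 69, 69, 69, 69]
t=3: [53, 53, 53, 53, 53, 53, 53, 53, 53, 53, 53, 53]
t=4: [81, 81, 81, 81, 81, 81, 81, 81, 81, 81, 81, 81]
t=5: [33, 33, 33, 33, 33, 33, 33, 33, 33, 33, 33, 33]
t=6: [57, 57, 57, 57, 57, 57, 57, 57, 57, 57, 57, 57]
t=7: [74, 74, 74, 74, 74, 74, 74, 74, 74, 74, 74, 74]
t=8: [45, 45, 45, 45, 45, 45, 45, 45, 45, 45, 45, 45]
t=9: [78, 78, 78, 78, 78, 78, 78, 78, 78, 78, 78, 78]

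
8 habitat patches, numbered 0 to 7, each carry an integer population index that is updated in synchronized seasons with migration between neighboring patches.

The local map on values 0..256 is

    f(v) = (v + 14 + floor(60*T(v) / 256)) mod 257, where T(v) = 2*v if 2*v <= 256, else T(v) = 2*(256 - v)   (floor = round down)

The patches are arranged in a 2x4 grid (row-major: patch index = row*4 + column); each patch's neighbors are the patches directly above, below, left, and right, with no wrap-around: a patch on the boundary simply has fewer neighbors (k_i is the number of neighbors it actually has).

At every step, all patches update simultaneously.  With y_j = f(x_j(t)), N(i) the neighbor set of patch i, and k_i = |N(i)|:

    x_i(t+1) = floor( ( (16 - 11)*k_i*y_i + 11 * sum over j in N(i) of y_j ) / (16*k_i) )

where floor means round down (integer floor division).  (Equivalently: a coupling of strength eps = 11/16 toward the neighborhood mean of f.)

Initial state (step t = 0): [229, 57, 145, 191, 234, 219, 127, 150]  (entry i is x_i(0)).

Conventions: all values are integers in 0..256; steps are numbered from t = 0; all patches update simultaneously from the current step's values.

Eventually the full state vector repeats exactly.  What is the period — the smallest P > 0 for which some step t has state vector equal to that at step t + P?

Simulating step by step:
t=0: [229, 57, 145, 191, 234, 219, 127, 150]
t=1: [113, 194, 187, 219, 173, 146, 216, 216]
t=2: [214, 216, 241, 243, 204, 228, 236, 248]
t=3: [245, 193, 60, 6, 248, 192, 62, 5]
t=4: [86, 152, 115, 49, 86, 153, 115, 50]
t=5: [165, 189, 167, 119, 165, 190, 167, 118]
t=6: [225, 228, 216, 199, 225, 228, 216, 199]
t=7: [253, 252, 247, 242, 253, 252, 247, 242]
t=8: [10, 9, 7, 6, 10, 9, 7, 6]
t=9: [27, 26, 24, 22, 27, 26, 24, 22]
t=10: [52, 51, 49, 47, 52, 51, 49, 47]
t=11: [89, 87, 85, 83, 89, 87, 85, 83]
t=12: [142, 141, 138, 136, 142, 141, 138, 136]
t=13: [208, 208, 207, 206, 208, 208, 207, 206]
t=14: [244, 243, 243, 243, 244, 243, 243, 243]
t=15: [6, 6, 6, 6, 6, 6, 6, 6]
t=16: [22, 22, 22, 22, 22, 22, 22, 22]
t=17: [46, 46, 46, 46, 46, 46, 46, 46]
t=18: [81, 81, 81, 81, 81, 81, 81, 81]
t=19: [132, 132, 132, 132, 132, 132, 132, 132]
t=20: [204, 204, 204, 204, 204, 204, 204, 204]
t=21: [242, 242, 242, 242, 242, 242, 242, 242]
t=22: [5, 5, 5, 5, 5, 5, 5, 5]
t=23: [21, 21, 21, 21, 21, 21, 21, 21]
t=24: [44, 44, 44, 44, 44, 44, 44, 44]
t=25: [78, 78, 78, 78, 78, 78, 78, 78]
t=26: [128, 128, 128, 128, 128, 128, 128, 128]
t=27: [202, 202, 202, 202, 202, 202, 202, 202]
t=28: [241, 241, 241, 241, 241, 241, 241, 241]
t=29: [5, 5, 5, 5, 5, 5, 5, 5]

Answer: 7
Key observation: The state at step 22, [5, 5, 5, 5, 5, 5, 5, 5], reappears at step 29 — and no state repeats earlier — so the cycle the system enters has period 7.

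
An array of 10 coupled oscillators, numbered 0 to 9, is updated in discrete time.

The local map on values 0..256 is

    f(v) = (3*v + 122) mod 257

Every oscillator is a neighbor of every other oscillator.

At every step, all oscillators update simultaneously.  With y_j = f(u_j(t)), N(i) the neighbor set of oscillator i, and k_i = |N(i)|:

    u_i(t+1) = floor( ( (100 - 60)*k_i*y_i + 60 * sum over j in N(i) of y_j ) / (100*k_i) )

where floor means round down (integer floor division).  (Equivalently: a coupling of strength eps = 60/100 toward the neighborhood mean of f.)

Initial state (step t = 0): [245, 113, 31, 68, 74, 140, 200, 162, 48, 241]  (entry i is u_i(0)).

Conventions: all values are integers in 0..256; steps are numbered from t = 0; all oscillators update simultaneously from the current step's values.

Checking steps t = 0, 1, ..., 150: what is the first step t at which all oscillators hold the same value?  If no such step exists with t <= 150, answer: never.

Answer: never
Key observation: The state at step 2 reappears at step 10 — the system is in a cycle of period 8 from step 2 on.  No step 0..10 is synchronized, and the cycle repeats forever, so no step up to 150 (or ever) has all oscillators equal.

Derivation:
t=0: [245, 113, 31, 68, 74, 140, 200, 162, 48, 241]  (not all equal)
t=1: [100, 139, 143, 94, 100, 80, 140, 102, 74, 96]  (not all equal)
t=2: [127, 80, 84, 121, 127, 107, 81, 129, 101, 123]  (not all equal)
t=3: [208, 161, 165, 202, 208, 188, 162, 210, 182, 204]  (not all equal)
t=4: [194, 147, 151, 188, 194, 174, 148, 196, 168, 190]  (not all equal)
t=5: [152, 105, 109, 146, 152, 132, 106, 154, 126, 148]  (not all equal)
t=6: [94, 133, 137, 88, 94, 74, 134, 96, 154, 90]  (not all equal)
t=7: [109, 62, 66, 103, 109, 89, 63, 111, 83, 105]  (not all equal)
t=8: [154, 107, 111, 148, 154, 134, 108, 156, 128, 150]  (not all equal)
t=9: [100, 139, 143, 94, 100, 80, 140, 102, 160, 96]  (not all equal)
t=10: [127, 80, 84, 121, 127, 107, 81, 129, 101, 123]  (not all equal)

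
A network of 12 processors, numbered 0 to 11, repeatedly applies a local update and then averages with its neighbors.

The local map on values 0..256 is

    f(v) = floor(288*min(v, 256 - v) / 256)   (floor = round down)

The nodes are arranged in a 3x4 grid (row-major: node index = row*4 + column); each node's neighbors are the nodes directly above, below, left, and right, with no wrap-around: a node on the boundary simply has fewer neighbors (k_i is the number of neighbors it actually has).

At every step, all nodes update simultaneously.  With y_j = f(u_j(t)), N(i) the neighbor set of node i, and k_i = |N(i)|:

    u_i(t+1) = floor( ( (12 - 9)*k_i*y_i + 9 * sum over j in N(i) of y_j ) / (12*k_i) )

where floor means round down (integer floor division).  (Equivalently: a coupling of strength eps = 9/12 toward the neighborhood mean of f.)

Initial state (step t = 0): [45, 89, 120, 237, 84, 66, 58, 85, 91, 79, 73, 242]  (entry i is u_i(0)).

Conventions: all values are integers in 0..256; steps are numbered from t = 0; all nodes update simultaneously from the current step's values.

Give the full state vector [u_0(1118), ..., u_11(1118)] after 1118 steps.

Answer: [142, 142, 142, 142, 142, 142, 142, 142, 142, 142, 142, 142]
Key observation: The state at step 26, [142, 142, 142, 142, 142, 142, 142, 142, 142, 142, 142, 142], reappears at step 32: the system is in a cycle of period 6 from step 26 on.  Therefore the state at step 1118 equals the state at step 26 + ((1118 - 26) mod 6) = 26, which is [142, 142, 142, 142, 142, 142, 142, 142, 142, 142, 142, 142].

Derivation:
t=0: [45, 89, 120, 237, 84, 66, 58, 85, 91, 79, 73, 242]
t=1: [85, 89, 80, 91, 80, 83, 88, 49, 93, 86, 62, 70]
t=2: [95, 94, 97, 79, 95, 95, 82, 83, 95, 90, 85, 66]
t=3: [105, 106, 98, 97, 106, 102, 98, 86, 104, 102, 90, 89]
t=4: [118, 115, 112, 104, 117, 115, 106, 103, 116, 111, 106, 98]
t=5: [130, 129, 122, 119, 130, 126, 121, 115, 128, 125, 118, 115]
t=6: [141, 140, 137, 133, 141, 140, 135, 131, 141, 139, 134, 130]
t=7: [129, 130, 134, 136, 129, 131, 135, 138, 129, 131, 136, 139]
t=8: [141, 140, 137, 134, 141, 139, 136, 133, 141, 139, 135, 132]
t=9: [129, 130, 133, 135, 129, 131, 134, 137, 129, 131, 135, 137]
t=10: [141, 140, 138, 135, 141, 140, 136, 134, 141, 139, 136, 134]
t=11: [129, 130, 133, 134, 129, 130, 133, 136, 129, 131, 134, 136]
t=12: [141, 140, 138, 136, 141, 140, 137, 136, 141, 140, 137, 135]
t=13: [129, 130, 132, 133, 129, 130, 132, 134, 129, 130, 133, 134]
t=14: [141, 140, 139, 138, 141, 140, 138, 137, 141, 140, 138, 137]
t=15: [129, 130, 131, 132, 129, 130, 131, 132, 129, 130, 131, 132]
t=16: [141, 141, 140, 139, 141, 141, 140, 139, 141, 141, 140, 139]
t=17: [129, 129, 130, 130, 129, 129, 130, 130, 129, 129, 130, 130]
t=18: [142, 141, 141, 141, 142, 141, 141, 141, 142, 141, 141, 141]
t=19: [128, 128, 129, 129, 128, 128, 129, 129, 128, 128, 129, 129]
t=20: [144, 143, 142, 142, 144, 143, 142, 142, 144, 143, 142, 142]
t=21: [126, 127, 127, 128, 126, 127, 127, 128, 126, 127, 127, 128]
t=22: [141, 141, 142, 143, 141, 141, 142, 143, 141, 141, 142, 143]
t=23: [129, 128, 128, 127, 129, 128, 128, 127, 129, 128, 128, 127]
t=24: [142, 143, 143, 142, 142, 143, 143, 142, 142, 143, 143, 142]
t=25: [127, 127, 127, 127, 127, 127, 127, 127, 127, 127, 127, 127]
t=26: [142, 142, 142, 142, 142, 142, 142, 142, 142, 142, 142, 142]
t=27: [128, 128, 128, 128, 128, 128, 128, 128, 128, 128, 128, 128]
t=28: [144, 144, 144, 144, 144, 144, 144, 144, 144, 144, 144, 144]
t=29: [126, 126, 126, 126, 126, 126, 126, 126, 126, 126, 126, 126]
t=30: [141, 141, 141, 141, 141, 141, 141, 141, 141, 141, 141, 141]
t=31: [129, 129, 129, 129, 129, 129, 129, 129, 129, 129, 129, 129]
t=32: [142, 142, 142, 142, 142, 142, 142, 142, 142, 142, 142, 142]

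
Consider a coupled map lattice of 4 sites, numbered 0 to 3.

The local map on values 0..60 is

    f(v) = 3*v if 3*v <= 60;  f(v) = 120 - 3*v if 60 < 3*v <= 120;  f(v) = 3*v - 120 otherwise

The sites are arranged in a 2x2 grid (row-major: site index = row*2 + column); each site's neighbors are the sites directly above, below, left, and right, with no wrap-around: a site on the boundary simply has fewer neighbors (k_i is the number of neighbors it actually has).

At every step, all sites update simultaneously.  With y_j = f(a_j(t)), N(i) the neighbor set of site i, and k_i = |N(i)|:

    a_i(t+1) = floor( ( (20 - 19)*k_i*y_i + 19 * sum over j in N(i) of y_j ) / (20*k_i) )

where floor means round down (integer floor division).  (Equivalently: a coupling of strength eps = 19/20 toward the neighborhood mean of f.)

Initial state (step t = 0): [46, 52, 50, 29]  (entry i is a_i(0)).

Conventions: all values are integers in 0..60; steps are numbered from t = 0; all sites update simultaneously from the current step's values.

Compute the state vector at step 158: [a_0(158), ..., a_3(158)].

Answer: [24, 24, 24, 24]
Key observation: The state at step 4, [24, 24, 24, 24], reappears at step 6: the system is in a cycle of period 2 from step 4 on.  Therefore the state at step 158 equals the state at step 4 + ((158 - 4) mod 2) = 4, which is [24, 24, 24, 24].

Derivation:
t=0: [46, 52, 50, 29]
t=1: [32, 26, 25, 33]
t=2: [42, 23, 23, 42]
t=3: [48, 8, 8, 48]
t=4: [24, 24, 24, 24]
t=5: [48, 48, 48, 48]
t=6: [24, 24, 24, 24]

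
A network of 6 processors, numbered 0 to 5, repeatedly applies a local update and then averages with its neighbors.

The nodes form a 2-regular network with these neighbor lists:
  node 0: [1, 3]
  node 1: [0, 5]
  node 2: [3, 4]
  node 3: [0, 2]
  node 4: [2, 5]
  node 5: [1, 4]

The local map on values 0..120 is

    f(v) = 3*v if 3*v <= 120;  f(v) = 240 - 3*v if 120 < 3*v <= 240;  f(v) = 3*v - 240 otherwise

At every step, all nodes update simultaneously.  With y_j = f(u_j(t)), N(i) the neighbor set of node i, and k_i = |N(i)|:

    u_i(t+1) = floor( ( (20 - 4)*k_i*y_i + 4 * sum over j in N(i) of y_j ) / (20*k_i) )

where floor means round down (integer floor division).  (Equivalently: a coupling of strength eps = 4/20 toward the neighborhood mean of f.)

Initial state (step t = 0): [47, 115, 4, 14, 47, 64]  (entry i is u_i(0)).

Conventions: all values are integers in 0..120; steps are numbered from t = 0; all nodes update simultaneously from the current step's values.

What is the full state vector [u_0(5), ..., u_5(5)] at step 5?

Answer: [90, 45, 58, 23, 110, 101]

Derivation:
t=0: [47, 115, 4, 14, 47, 64]
t=1: [93, 98, 23, 44, 85, 58]
t=2: [47, 53, 67, 97, 25, 59]
t=3: [92, 81, 43, 54, 70, 66]
t=4: [36, 10, 99, 77, 39, 36]
t=5: [90, 45, 58, 23, 110, 101]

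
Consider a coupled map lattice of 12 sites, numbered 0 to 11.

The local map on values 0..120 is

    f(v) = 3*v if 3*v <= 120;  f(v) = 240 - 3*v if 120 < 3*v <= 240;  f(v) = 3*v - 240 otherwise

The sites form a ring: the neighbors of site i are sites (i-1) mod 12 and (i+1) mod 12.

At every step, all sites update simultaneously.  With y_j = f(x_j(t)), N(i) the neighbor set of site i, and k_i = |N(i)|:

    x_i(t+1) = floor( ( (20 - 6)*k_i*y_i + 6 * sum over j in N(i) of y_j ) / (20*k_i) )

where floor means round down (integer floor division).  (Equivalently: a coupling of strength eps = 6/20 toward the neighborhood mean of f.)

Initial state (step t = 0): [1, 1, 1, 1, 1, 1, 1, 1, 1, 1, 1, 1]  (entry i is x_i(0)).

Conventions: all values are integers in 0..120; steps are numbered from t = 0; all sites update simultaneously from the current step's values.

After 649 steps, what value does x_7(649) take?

Simulating step by step:
t=0: [1, 1, 1, 1, 1, 1, 1, 1, 1, 1, 1, 1]
t=1: [3, 3, 3, 3, 3, 3, 3, 3, 3, 3, 3, 3]
t=2: [9, 9, 9, 9, 9, 9, 9, 9, 9, 9, 9, 9]
t=3: [27, 27, 27, 27, 27, 27, 27, 27, 27, 27, 27, 27]
t=4: [81, 81, 81, 81, 81, 81, 81, 81, 81, 81, 81, 81]
t=5: [3, 3, 3, 3, 3, 3, 3, 3, 3, 3, 3, 3]

Answer: x_7(649) = 3
Key observation: The state at step 1, [3, 3, 3, 3, 3, 3, 3, 3, 3, 3, 3, 3], reappears at step 5: the system is in a cycle of period 4 from step 1 on.  Therefore the state at step 649 equals the state at step 1 + ((649 - 1) mod 4) = 1, which is [3, 3, 3, 3, 3, 3, 3, 3, 3, 3, 3, 3].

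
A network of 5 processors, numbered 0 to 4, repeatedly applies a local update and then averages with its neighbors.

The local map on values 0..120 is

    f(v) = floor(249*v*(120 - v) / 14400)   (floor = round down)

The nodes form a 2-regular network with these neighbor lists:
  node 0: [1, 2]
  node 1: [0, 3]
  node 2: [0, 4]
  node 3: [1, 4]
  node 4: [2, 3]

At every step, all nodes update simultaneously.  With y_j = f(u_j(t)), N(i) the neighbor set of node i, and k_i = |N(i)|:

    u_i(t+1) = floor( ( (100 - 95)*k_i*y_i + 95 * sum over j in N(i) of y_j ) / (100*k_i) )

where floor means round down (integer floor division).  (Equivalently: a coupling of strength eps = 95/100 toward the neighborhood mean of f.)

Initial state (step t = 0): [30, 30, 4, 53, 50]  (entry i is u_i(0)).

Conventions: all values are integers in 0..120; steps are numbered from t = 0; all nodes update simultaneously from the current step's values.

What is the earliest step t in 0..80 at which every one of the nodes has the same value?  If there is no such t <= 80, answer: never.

Simulating step by step:
t=0: [30, 30, 4, 53, 50]  (not all equal)
t=1: [27, 53, 50, 53, 35]  (not all equal)
t=2: [59, 52, 47, 56, 60]  (not all equal)
t=3: [60, 61, 61, 61, 60]  (not all equal)
t=4: [62, 62, 62, 62, 62]  (all equal)

Answer: 4
Key observation: Synchronization is absorbing here: once all nodes are equal they stay equal, and step 4 is the first all-equal step.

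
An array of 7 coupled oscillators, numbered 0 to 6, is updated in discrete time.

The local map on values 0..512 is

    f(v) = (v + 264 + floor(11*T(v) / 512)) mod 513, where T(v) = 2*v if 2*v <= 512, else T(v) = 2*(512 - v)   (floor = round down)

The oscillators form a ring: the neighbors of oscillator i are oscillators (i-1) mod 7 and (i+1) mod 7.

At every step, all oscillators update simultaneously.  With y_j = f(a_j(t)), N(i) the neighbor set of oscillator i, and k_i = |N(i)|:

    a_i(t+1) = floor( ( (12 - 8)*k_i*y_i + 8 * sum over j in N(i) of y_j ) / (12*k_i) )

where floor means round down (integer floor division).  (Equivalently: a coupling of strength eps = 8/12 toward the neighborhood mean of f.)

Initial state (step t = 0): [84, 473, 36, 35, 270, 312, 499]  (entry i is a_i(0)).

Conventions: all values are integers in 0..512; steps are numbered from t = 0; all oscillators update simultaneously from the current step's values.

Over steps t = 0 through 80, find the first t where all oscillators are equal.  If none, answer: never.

Answer: 34
Key observation: Synchronization is absorbing here: once all oscillators are equal they stay equal, and step 34 is the first all-equal step.

Derivation:
t=0: [84, 473, 36, 35, 270, 312, 499]  (not all equal)
t=1: [275, 292, 275, 210, 134, 117, 224]  (not all equal)
t=2: [195, 41, 190, 307, 424, 428, 306]  (not all equal)
t=3: [279, 411, 278, 235, 142, 141, 238]  (not all equal)
t=4: [239, 81, 238, 320, 444, 445, 321]  (not all equal)
t=5: [142, 286, 313, 262, 158, 158, 92]  (not all equal)
t=6: [272, 176, 47, 174, 293, 405, 399]  (not all equal)
t=7: [211, 264, 401, 270, 219, 122, 115]  (not all equal)
t=8: [297, 221, 70, 226, 304, 422, 419]  (not all equal)
t=9: [241, 296, 443, 299, 246, 137, 135]  (not all equal)
t=10: [154, 84, 103, 87, 157, 272, 270]  (not all equal)
t=11: [268, 382, 358, 384, 271, 163, 162]  (not all equal)
t=12: [199, 94, 131, 95, 202, 299, 298]  (not all equal)
t=13: [297, 411, 375, 412, 298, 197, 196]  (not all equal)
t=14: [230, 118, 154, 118, 231, 331, 331]  (not all equal)
t=15: [326, 438, 399, 438, 326, 227, 227]  (not all equal)
t=16: [258, 143, 179, 143, 258, 361, 361]  (not all equal)
t=17: [183, 294, 425, 294, 183, 85, 85]  (not all equal)
t=18: [286, 229, 95, 229, 286, 386, 386]  (not all equal)
t=19: [230, 303, 455, 303, 230, 110, 110]  (not all equal)
t=20: [314, 257, 110, 257, 314, 419, 419]  (not all equal)
t=21: [88, 156, 138, 156, 88, 139, 139]  (not all equal)
t=22: [396, 396, 419, 396, 396, 390, 390]  (not all equal)
t=23: [149, 158, 158, 158, 149, 147, 147]  (not all equal)
t=24: [421, 425, 428, 425, 421, 417, 417]  (not all equal)
t=25: [175, 178, 180, 178, 175, 173, 173]  (not all equal)
t=26: [446, 448, 449, 448, 446, 444, 444]  (not all equal)
t=27: [199, 200, 201, 200, 199, 197, 197]  (not all equal)
t=28: [470, 472, 472, 472, 470, 469, 469]  (not all equal)
t=29: [222, 223, 224, 223, 222, 221, 221]  (not all equal)
t=30: [495, 496, 496, 496, 495, 494, 494]  (not all equal)
t=31: [246, 246, 247, 246, 246, 245, 245]  (not all equal)
t=32: [6, 7, 7, 7, 6, 6, 6]  (not all equal)
t=33: [270, 270, 271, 270, 270, 270, 270]  (not all equal)
t=34: [31, 31, 31, 31, 31, 31, 31]  (all equal)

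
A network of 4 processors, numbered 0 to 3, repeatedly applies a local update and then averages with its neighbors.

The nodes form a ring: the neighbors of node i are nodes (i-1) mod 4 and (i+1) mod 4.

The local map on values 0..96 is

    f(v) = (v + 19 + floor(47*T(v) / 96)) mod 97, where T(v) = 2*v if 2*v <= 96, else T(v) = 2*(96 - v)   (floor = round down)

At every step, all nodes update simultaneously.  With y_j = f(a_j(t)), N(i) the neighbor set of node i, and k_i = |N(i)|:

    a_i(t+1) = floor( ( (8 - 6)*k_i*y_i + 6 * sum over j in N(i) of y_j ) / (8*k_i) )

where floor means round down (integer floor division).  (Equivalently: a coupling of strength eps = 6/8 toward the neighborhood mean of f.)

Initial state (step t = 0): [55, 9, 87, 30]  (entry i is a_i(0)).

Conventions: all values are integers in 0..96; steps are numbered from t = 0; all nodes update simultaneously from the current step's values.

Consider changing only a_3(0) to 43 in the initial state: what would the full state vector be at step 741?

Answer: [17, 17, 17, 17]
Key observation: The state at step 3, [17, 17, 17, 17], reappears at step 5: the system is in a cycle of period 2 from step 3 on.  Therefore the state at step 741 equals the state at step 3 + ((741 - 3) mod 2) = 3, which is [17, 17, 17, 17].

Derivation:
t=0: [55, 9, 87, 43]
t=1: [20, 21, 20, 14]
t=2: [54, 58, 54, 55]
t=3: [17, 17, 17, 17]
t=4: [52, 52, 52, 52]
t=5: [17, 17, 17, 17]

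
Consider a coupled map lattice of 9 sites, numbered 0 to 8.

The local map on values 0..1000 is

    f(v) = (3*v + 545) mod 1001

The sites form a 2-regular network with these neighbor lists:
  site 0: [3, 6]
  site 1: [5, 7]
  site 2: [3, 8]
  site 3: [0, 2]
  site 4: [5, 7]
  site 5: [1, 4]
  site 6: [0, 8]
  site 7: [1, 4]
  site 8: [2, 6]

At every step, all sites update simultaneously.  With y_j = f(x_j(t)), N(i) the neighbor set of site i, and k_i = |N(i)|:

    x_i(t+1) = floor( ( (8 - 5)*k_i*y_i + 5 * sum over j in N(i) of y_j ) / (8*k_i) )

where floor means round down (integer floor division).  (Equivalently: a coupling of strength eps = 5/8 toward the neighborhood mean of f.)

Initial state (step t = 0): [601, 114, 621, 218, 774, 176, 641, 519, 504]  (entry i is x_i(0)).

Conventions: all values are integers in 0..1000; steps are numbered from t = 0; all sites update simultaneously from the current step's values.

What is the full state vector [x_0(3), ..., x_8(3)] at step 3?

Answer: [564, 418, 703, 516, 408, 579, 573, 594, 748]

Derivation:
t=0: [601, 114, 621, 218, 774, 176, 641, 519, 504]
t=1: [337, 386, 231, 309, 378, 574, 300, 585, 293]
t=2: [494, 439, 368, 424, 430, 530, 472, 543, 371]
t=3: [564, 418, 703, 516, 408, 579, 573, 594, 748]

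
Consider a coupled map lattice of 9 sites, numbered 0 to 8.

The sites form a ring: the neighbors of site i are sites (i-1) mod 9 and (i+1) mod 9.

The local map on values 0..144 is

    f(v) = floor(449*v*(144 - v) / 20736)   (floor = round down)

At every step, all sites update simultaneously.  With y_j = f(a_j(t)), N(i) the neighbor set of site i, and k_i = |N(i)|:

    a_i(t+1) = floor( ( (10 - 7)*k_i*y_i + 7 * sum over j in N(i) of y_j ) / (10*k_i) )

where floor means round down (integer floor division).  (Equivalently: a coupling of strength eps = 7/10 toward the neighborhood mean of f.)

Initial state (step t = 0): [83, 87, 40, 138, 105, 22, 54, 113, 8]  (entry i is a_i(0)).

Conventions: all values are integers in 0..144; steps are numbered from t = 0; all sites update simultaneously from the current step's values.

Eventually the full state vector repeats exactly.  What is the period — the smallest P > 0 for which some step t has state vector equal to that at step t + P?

Answer: 2
Key observation: The state at step 8, [110, 110, 110, 110, 110, 110, 110, 110, 110], reappears at step 10 — and no state repeats earlier — so the cycle the system enters has period 2.

Derivation:
t=0: [83, 87, 40, 138, 105, 22, 54, 113, 8]
t=1: [78, 101, 70, 67, 52, 84, 78, 67, 71]
t=2: [105, 106, 105, 108, 107, 107, 110, 111, 111]
t=3: [84, 87, 86, 85, 84, 83, 81, 79, 82]
t=4: [108, 108, 107, 108, 108, 109, 110, 110, 110]
t=5: [82, 84, 84, 84, 83, 82, 80, 80, 81]
t=6: [109, 109, 109, 109, 109, 109, 110, 110, 110]
t=7: [81, 82, 82, 82, 82, 81, 80, 80, 80]
t=8: [110, 110, 110, 110, 110, 110, 110, 110, 110]
t=9: [80, 80, 80, 80, 80, 80, 80, 80, 80]
t=10: [110, 110, 110, 110, 110, 110, 110, 110, 110]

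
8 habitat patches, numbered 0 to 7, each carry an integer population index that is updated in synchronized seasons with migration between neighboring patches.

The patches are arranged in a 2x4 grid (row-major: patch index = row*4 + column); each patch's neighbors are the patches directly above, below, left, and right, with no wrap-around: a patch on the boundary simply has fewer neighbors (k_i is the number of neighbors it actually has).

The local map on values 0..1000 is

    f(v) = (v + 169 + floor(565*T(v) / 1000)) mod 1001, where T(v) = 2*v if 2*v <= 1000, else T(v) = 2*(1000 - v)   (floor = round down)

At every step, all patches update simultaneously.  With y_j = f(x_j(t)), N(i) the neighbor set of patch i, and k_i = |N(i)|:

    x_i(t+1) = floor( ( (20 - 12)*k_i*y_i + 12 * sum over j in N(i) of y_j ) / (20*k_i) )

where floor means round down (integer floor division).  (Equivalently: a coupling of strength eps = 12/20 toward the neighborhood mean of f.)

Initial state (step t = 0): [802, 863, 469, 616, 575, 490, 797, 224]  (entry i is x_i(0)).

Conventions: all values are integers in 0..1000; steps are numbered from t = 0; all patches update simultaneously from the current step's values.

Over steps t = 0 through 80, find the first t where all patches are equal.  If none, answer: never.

Simulating step by step:
t=0: [802, 863, 469, 616, 575, 490, 797, 224]  (not all equal)
t=1: [199, 188, 185, 330, 210, 204, 282, 381]  (not all equal)
t=2: [592, 579, 667, 811, 604, 632, 736, 884]  (not all equal)
t=3: [220, 218, 207, 195, 218, 214, 202, 191]  (not all equal)
t=4: [634, 627, 606, 588, 631, 622, 601, 584]  (not all equal)
t=5: [215, 216, 218, 220, 215, 216, 219, 220]  (not all equal)
t=6: [626, 629, 633, 635, 626, 629, 633, 636]  (not all equal)
t=7: [216, 215, 215, 215, 216, 215, 215, 215]  (not all equal)
t=8: [628, 626, 626, 626, 628, 626, 626, 626]  (not all equal)
t=9: [216, 216, 216, 216, 216, 216, 216, 216]  (all equal)

Answer: 9
Key observation: Synchronization is absorbing here: once all patches are equal they stay equal, and step 9 is the first all-equal step.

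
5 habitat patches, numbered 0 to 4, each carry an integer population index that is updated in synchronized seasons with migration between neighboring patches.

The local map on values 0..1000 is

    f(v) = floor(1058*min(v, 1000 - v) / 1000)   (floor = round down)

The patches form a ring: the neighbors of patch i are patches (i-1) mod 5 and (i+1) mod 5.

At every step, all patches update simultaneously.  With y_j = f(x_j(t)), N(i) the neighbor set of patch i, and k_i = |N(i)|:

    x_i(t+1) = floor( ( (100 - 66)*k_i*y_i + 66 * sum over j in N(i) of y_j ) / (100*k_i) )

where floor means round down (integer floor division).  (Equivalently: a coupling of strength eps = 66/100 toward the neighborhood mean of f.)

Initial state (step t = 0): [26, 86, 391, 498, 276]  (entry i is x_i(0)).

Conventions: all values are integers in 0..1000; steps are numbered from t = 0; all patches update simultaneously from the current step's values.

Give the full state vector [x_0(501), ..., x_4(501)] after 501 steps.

Answer: [513, 513, 514, 514, 513]
Key observation: The state at step 13, [513, 513, 514, 514, 513], reappears at step 15: the system is in a cycle of period 2 from step 13 on.  Therefore the state at step 501 equals the state at step 13 + ((501 - 13) mod 2) = 13, which is [513, 513, 514, 514, 513].

Derivation:
t=0: [26, 86, 391, 498, 276]
t=1: [135, 175, 343, 411, 281]
t=2: [207, 229, 327, 365, 291]
t=3: [255, 268, 324, 346, 304]
t=4: [290, 297, 330, 343, 318]
t=5: [318, 322, 341, 349, 334]
t=6: [342, 345, 356, 360, 352]
t=7: [365, 367, 373, 376, 371]
t=8: [388, 389, 393, 394, 391]
t=9: [411, 411, 414, 414, 413]
t=10: [434, 435, 436, 437, 436]
t=11: [459, 460, 461, 461, 460]
t=12: [485, 486, 486, 486, 486]
t=13: [513, 513, 514, 514, 513]
t=14: [515, 514, 514, 514, 514]
t=15: [513, 513, 514, 514, 513]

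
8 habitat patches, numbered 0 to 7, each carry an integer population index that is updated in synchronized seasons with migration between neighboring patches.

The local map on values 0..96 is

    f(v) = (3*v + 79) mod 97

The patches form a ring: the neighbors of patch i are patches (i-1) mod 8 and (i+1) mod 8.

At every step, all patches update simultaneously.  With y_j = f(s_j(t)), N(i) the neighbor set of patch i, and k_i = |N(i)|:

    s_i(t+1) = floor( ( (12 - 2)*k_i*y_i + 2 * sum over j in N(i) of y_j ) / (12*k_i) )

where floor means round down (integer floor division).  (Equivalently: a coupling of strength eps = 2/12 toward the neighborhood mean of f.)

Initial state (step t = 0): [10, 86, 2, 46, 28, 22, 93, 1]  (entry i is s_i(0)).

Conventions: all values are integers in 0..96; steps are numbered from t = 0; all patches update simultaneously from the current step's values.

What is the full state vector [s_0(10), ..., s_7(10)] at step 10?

Answer: [26, 29, 51, 24, 46, 76, 34, 26]

Derivation:
t=0: [10, 86, 2, 46, 28, 22, 93, 1]
t=1: [20, 46, 76, 31, 60, 51, 66, 74]
t=2: [37, 24, 21, 69, 63, 44, 73, 18]
t=3: [85, 56, 49, 86, 70, 20, 10, 38]
t=4: [48, 50, 34, 48, 86, 43, 21, 84]
t=5: [30, 38, 75, 35, 41, 19, 42, 39]
t=6: [68, 87, 26, 74, 17, 34, 12, 8]
t=7: [78, 53, 54, 16, 35, 74, 22, 13]
t=8: [23, 42, 45, 36, 75, 19, 42, 23]
t=9: [47, 15, 25, 77, 21, 34, 16, 47]
t=10: [26, 29, 51, 24, 46, 76, 34, 26]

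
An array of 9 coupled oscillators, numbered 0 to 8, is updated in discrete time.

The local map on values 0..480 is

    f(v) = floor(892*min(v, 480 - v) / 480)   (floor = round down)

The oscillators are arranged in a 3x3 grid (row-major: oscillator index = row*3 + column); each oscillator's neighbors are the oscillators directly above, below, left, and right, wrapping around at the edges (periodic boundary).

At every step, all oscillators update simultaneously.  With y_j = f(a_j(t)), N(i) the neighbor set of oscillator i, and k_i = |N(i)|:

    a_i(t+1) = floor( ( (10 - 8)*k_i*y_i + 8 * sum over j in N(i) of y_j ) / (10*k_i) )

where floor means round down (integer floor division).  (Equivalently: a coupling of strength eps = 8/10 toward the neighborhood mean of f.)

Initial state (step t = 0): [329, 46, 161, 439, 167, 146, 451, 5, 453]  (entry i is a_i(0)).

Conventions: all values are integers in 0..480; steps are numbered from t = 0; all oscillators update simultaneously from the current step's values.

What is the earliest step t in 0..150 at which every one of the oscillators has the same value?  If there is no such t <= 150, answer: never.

Answer: 19
Key observation: Synchronization is absorbing here: once all oscillators are equal they stay equal, and step 19 is the first all-equal step.

Derivation:
t=0: [329, 46, 161, 439, 167, 146, 451, 5, 453]  (not all equal)
t=1: [158, 196, 197, 198, 150, 201, 93, 101, 136]  (not all equal)
t=2: [312, 297, 329, 296, 313, 327, 254, 250, 270]  (not all equal)
t=3: [338, 333, 321, 333, 340, 321, 377, 377, 360]  (not all equal)
t=4: [259, 256, 269, 256, 258, 269, 228, 227, 239]  (not all equal)
t=5: [411, 410, 410, 410, 411, 411, 422, 423, 414]  (not all equal)
t=6: [125, 124, 127, 124, 124, 127, 118, 118, 118]  (not all equal)
t=7: [229, 229, 230, 229, 229, 230, 223, 223, 225]  (not all equal)
t=8: [423, 423, 424, 423, 423, 424, 419, 419, 420]  (not all equal)
t=9: [106, 106, 105, 106, 106, 105, 109, 109, 109]  (not all equal)
t=10: [197, 197, 196, 197, 197, 196, 199, 199, 199]  (not all equal)
t=11: [366, 366, 365, 366, 366, 365, 367, 367, 367]  (not all equal)
t=12: [211, 211, 211, 211, 211, 211, 209, 209, 210]  (not all equal)
t=13: [391, 391, 391, 391, 391, 391, 390, 390, 390]  (not all equal)
t=14: [165, 165, 165, 165, 165, 165, 166, 166, 166]  (not all equal)
t=15: [306, 306, 306, 306, 306, 306, 307, 307, 307]  (not all equal)
t=16: [322, 322, 322, 322, 322, 322, 321, 321, 321]  (not all equal)
t=17: [293, 293, 293, 293, 293, 293, 294, 294, 294]  (not all equal)
t=18: [346, 346, 346, 346, 346, 346, 345, 345, 345]  (not all equal)
t=19: [249, 249, 249, 249, 249, 249, 249, 249, 249]  (all equal)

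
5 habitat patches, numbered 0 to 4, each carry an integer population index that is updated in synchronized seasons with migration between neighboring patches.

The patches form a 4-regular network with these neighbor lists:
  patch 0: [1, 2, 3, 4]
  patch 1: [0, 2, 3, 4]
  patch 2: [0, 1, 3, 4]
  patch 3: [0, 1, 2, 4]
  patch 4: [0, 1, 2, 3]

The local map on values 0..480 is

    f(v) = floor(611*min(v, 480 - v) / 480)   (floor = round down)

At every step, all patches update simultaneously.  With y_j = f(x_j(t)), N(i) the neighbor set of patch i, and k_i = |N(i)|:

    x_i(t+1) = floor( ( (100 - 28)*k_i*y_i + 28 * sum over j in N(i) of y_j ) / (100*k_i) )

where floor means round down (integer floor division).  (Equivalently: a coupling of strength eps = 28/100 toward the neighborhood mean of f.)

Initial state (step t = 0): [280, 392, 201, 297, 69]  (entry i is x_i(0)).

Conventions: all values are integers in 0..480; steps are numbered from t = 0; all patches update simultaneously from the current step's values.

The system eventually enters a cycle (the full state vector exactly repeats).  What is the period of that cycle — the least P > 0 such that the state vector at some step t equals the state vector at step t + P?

Answer: 10
Key observation: The state at step 18, [295, 295, 295, 295, 295], reappears at step 28 — and no state repeats earlier — so the cycle the system enters has period 10.

Derivation:
t=0: [280, 392, 201, 297, 69]
t=1: [230, 138, 231, 216, 122]
t=2: [273, 197, 274, 261, 184]
t=3: [261, 252, 260, 270, 242]
t=4: [279, 287, 281, 272, 295]
t=5: [253, 246, 252, 259, 240]
t=6: [289, 295, 290, 284, 300]
t=7: [241, 236, 240, 245, 232]
t=8: [302, 300, 303, 299, 296]
t=9: [226, 228, 226, 229, 232]
t=10: [288, 290, 288, 290, 293]
t=11: [243, 241, 243, 241, 239]
t=12: [301, 303, 301, 303, 303]
t=13: [226, 225, 226, 225, 225]
t=14: [286, 286, 286, 286, 286]
t=15: [246, 246, 246, 246, 246]
t=16: [297, 297, 297, 297, 297]
t=17: [232, 232, 232, 232, 232]
t=18: [295, 295, 295, 295, 295]
t=19: [235, 235, 235, 235, 235]
t=20: [299, 299, 299, 299, 299]
t=21: [230, 230, 230, 230, 230]
t=22: [292, 292, 292, 292, 292]
t=23: [239, 239, 239, 239, 239]
t=24: [304, 304, 304, 304, 304]
t=25: [224, 224, 224, 224, 224]
t=26: [285, 285, 285, 285, 285]
t=27: [248, 248, 248, 248, 248]
t=28: [295, 295, 295, 295, 295]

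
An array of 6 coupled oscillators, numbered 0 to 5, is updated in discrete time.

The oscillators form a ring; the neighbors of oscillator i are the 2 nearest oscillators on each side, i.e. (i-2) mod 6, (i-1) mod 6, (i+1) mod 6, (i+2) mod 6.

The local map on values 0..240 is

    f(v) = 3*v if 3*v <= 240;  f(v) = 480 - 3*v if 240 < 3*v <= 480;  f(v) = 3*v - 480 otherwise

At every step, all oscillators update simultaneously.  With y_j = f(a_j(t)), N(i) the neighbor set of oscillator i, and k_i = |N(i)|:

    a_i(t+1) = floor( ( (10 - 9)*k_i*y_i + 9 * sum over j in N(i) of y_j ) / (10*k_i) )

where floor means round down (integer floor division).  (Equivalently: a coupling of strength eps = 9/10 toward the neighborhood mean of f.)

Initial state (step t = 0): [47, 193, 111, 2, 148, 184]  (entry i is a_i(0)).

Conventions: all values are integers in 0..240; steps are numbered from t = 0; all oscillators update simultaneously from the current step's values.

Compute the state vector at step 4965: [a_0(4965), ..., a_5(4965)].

Answer: [217, 218, 215, 217, 218, 215]
Key observation: The state at step 19, [232, 231, 234, 232, 231, 234], reappears at step 24: the system is in a cycle of period 5 from step 19 on.  Therefore the state at step 4965 equals the state at step 19 + ((4965 - 19) mod 5) = 20, which is [217, 218, 215, 217, 218, 215].

Derivation:
t=0: [47, 193, 111, 2, 148, 184]
t=1: [93, 92, 78, 80, 85, 70]
t=2: [216, 219, 219, 220, 221, 216]
t=3: [175, 173, 177, 176, 174, 176]
t=4: [45, 47, 44, 45, 47, 43]
t=5: [135, 133, 137, 135, 133, 137]
t=6: [75, 72, 77, 75, 72, 77]
t=7: [223, 226, 221, 223, 226, 221]
t=8: [190, 187, 192, 190, 187, 192]
t=9: [88, 91, 86, 88, 91, 86]
t=10: [214, 217, 212, 214, 217, 212]
t=11: [163, 160, 165, 163, 160, 165]
t=12: [7, 10, 5, 7, 10, 5]
t=13: [22, 19, 24, 22, 19, 24]
t=14: [64, 67, 62, 64, 67, 62]
t=15: [193, 190, 195, 193, 190, 195]
t=16: [97, 100, 95, 97, 100, 95]
t=17: [187, 190, 185, 187, 190, 185]
t=18: [82, 79, 84, 82, 79, 84]
t=19: [232, 231, 234, 232, 231, 234]
t=20: [217, 218, 215, 217, 218, 215]
t=21: [169, 168, 171, 169, 168, 171]
t=22: [28, 29, 26, 28, 29, 26]
t=23: [82, 81, 84, 82, 81, 84]
t=24: [232, 231, 234, 232, 231, 234]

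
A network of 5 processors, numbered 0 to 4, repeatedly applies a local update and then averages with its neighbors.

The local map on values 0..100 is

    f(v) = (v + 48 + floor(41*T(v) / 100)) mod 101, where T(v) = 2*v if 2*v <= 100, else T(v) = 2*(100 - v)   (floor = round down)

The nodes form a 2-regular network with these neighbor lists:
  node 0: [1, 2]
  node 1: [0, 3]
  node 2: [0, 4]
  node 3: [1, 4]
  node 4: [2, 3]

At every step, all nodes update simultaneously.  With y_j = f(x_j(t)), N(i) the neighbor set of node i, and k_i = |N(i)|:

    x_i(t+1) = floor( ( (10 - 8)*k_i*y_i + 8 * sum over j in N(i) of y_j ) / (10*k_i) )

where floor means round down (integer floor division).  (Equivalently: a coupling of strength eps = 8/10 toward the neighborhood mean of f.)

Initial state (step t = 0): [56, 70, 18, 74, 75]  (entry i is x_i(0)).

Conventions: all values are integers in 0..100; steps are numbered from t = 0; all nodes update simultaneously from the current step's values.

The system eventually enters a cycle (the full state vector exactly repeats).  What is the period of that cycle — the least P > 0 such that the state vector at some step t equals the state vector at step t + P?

Simulating step by step:
t=0: [56, 70, 18, 74, 75]
t=1: [56, 40, 48, 41, 57]
t=2: [29, 27, 38, 27, 29]
t=3: [65, 98, 83, 98, 65]
t=4: [43, 43, 40, 43, 43]
t=5: [22, 25, 23, 25, 22]
t=6: [90, 91, 88, 91, 90]
t=7: [44, 45, 44, 45, 44]
t=8: [27, 27, 27, 27, 27]
t=9: [97, 97, 97, 97, 97]
t=10: [46, 46, 46, 46, 46]
t=11: [30, 30, 30, 30, 30]
t=12: [1, 1, 1, 1, 1]
t=13: [49, 49, 49, 49, 49]
t=14: [36, 36, 36, 36, 36]
t=15: [12, 12, 12, 12, 12]
t=16: [69, 69, 69, 69, 69]
t=17: [41, 41, 41, 41, 41]
t=18: [21, 21, 21, 21, 21]
t=19: [86, 86, 86, 86, 86]
t=20: [44, 44, 44, 44, 44]
t=21: [27, 27, 27, 27, 27]

Answer: 13
Key observation: The state at step 8, [27, 27, 27, 27, 27], reappears at step 21 — and no state repeats earlier — so the cycle the system enters has period 13.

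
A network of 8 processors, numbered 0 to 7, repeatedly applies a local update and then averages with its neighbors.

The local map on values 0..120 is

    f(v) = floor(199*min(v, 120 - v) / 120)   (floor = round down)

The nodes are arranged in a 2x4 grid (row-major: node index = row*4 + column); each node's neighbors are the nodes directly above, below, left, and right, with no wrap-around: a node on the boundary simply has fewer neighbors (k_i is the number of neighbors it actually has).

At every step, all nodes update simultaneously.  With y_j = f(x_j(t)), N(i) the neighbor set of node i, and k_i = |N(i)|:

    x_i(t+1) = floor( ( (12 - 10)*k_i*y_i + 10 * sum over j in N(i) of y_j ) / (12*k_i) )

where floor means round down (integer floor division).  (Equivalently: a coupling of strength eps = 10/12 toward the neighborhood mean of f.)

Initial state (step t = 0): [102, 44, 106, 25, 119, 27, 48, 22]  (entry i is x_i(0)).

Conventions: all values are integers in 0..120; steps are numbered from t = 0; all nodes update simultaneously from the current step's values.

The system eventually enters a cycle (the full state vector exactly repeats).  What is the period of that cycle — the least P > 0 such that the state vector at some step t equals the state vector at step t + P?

Simulating step by step:
t=0: [102, 44, 106, 25, 119, 27, 48, 22]
t=1: [35, 38, 57, 31, 30, 49, 41, 56]
t=2: [56, 75, 65, 86, 66, 63, 85, 64]
t=3: [83, 89, 67, 85, 92, 77, 86, 62]
t=4: [50, 69, 60, 85, 62, 54, 79, 63]
t=5: [88, 89, 74, 90, 87, 83, 89, 67]
t=6: [52, 61, 54, 76, 56, 53, 70, 56]
t=7: [93, 88, 84, 87, 87, 89, 88, 79]
t=8: [51, 51, 54, 61, 48, 52, 58, 55]
t=9: [81, 85, 91, 91, 84, 86, 89, 95]
t=10: [59, 56, 51, 45, 59, 56, 48, 48]
t=11: [94, 91, 82, 80, 94, 89, 84, 76]
t=12: [45, 51, 58, 67, 46, 50, 61, 64]
t=13: [79, 84, 90, 92, 77, 85, 91, 92]
t=14: [65, 58, 50, 47, 63, 59, 50, 46]
t=15: [94, 91, 84, 78, 94, 91, 84, 78]
t=16: [45, 49, 58, 64, 45, 49, 58, 64]
t=17: [76, 83, 90, 93, 76, 83, 90, 93]
t=18: [67, 60, 50, 46, 67, 60, 50, 46]
t=19: [92, 90, 85, 78, 92, 90, 85, 78]
t=20: [47, 50, 58, 64, 47, 50, 58, 64]
t=21: [79, 84, 91, 93, 79, 84, 91, 93]
t=22: [63, 58, 49, 45, 63, 58, 49, 45]
t=23: [94, 91, 83, 76, 94, 91, 83, 76]
t=24: [45, 50, 60, 67, 45, 50, 60, 67]
t=25: [77, 84, 90, 92, 77, 84, 90, 92]
t=26: [66, 59, 50, 47, 66, 59, 50, 47]
t=27: [92, 90, 84, 79, 92, 90, 84, 79]
t=28: [47, 50, 58, 63, 47, 50, 58, 63]
t=29: [79, 84, 91, 94, 79, 84, 91, 94]
t=30: [63, 58, 49, 45, 63, 58, 49, 45]

Answer: 8
Key observation: The state at step 22, [63, 58, 49, 45, 63, 58, 49, 45], reappears at step 30 — and no state repeats earlier — so the cycle the system enters has period 8.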